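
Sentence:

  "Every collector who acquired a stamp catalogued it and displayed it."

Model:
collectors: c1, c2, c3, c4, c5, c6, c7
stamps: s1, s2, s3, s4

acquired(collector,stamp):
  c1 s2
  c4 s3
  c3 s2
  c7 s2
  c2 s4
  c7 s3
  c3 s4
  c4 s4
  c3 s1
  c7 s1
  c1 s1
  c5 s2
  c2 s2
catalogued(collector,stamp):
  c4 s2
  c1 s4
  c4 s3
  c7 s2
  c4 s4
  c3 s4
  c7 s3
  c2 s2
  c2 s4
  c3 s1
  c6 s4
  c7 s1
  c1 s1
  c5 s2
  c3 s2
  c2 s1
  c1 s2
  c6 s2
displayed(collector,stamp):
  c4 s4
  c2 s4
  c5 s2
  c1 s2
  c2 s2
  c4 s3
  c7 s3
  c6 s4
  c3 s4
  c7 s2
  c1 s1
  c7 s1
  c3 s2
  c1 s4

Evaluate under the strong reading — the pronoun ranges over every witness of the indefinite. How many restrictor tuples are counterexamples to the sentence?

1

"it" takes "a stamp" as antecedent — a donkey pronoun bound across the clause boundary.
Strong reading: for every (c,s) with acquired(c,s), catalogued(c,s) ∧ displayed(c,s).
Restrictor pairs: (c1,s1) ✓  (c1,s2) ✓  (c2,s2) ✓  (c2,s4) ✓  (c3,s1) ✗  (c3,s2) ✓  (c3,s4) ✓  (c4,s3) ✓  (c4,s4) ✓  (c5,s2) ✓  (c7,s1) ✓  (c7,s2) ✓  (c7,s3) ✓
Counterexamples (restrictor pairs failing the scope): 1.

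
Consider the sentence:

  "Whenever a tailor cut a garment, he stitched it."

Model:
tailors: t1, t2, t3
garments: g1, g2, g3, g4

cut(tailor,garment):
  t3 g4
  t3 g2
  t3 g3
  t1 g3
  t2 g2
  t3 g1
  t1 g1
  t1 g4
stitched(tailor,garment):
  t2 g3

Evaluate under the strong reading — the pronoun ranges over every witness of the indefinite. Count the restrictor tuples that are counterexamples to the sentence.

"it" takes "a garment" as antecedent — a donkey pronoun bound across the clause boundary.
Strong reading: for every (t,g) with cut(t,g), stitched(t,g).
Restrictor pairs: (t1,g1) ✗  (t1,g3) ✗  (t1,g4) ✗  (t2,g2) ✗  (t3,g1) ✗  (t3,g2) ✗  (t3,g3) ✗  (t3,g4) ✗
Counterexamples (restrictor pairs failing the scope): 8.

8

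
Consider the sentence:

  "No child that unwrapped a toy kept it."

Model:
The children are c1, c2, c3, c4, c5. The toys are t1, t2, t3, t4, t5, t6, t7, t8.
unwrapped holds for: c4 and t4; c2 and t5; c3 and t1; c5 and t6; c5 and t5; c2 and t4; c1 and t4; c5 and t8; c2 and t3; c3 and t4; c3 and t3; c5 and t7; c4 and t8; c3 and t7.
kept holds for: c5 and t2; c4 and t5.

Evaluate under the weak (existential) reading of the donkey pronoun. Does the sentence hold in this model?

True

"it" takes "a toy" as antecedent — a donkey pronoun bound across the clause boundary.
Truth condition: for no (c,t) with unwrapped(c,t) does kept(c,t) hold.
Restrictor pairs — does the scope hold? (c1,t4):fails  (c2,t3):fails  (c2,t4):fails  (c2,t5):fails  (c3,t1):fails  (c3,t3):fails  (c3,t4):fails  (c3,t7):fails  (c4,t4):fails  (c4,t8):fails  (c5,t5):fails  (c5,t6):fails  (c5,t7):fails  (c5,t8):fails
Scope holds for no restrictor pair, so the sentence is true.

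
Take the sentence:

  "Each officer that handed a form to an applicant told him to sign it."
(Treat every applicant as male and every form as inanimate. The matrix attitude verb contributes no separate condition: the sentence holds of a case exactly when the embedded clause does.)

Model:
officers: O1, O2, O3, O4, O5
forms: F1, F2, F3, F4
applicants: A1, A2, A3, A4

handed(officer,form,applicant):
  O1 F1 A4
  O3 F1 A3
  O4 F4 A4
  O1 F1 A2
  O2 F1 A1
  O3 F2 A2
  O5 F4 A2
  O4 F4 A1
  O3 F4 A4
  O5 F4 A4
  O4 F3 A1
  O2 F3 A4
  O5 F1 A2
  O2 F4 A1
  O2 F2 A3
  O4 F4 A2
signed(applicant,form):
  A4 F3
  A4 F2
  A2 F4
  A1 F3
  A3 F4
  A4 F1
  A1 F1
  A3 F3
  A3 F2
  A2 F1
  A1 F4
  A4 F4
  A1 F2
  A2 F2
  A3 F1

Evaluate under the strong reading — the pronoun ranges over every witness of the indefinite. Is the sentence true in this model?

"him" takes "an applicant" as antecedent and "it" takes "a form"; both are donkey pronouns co-varying with the restrictor.
Strong reading: for every (o,f,a) with handed(o,f,a), signed(a,f).
Restrictor triples: (O1,F1,A2)→signed(A2,F1) ✓  (O1,F1,A4)→signed(A4,F1) ✓  (O2,F1,A1)→signed(A1,F1) ✓  (O2,F2,A3)→signed(A3,F2) ✓  (O2,F3,A4)→signed(A4,F3) ✓  (O2,F4,A1)→signed(A1,F4) ✓  (O3,F1,A3)→signed(A3,F1) ✓  (O3,F2,A2)→signed(A2,F2) ✓  (O3,F4,A4)→signed(A4,F4) ✓  (O4,F3,A1)→signed(A1,F3) ✓  (O4,F4,A1)→signed(A1,F4) ✓  (O4,F4,A2)→signed(A2,F4) ✓  (O4,F4,A4)→signed(A4,F4) ✓  (O5,F1,A2)→signed(A2,F1) ✓  (O5,F4,A2)→signed(A2,F4) ✓  (O5,F4,A4)→signed(A4,F4) ✓
Every restrictor triple satisfies the scope.

True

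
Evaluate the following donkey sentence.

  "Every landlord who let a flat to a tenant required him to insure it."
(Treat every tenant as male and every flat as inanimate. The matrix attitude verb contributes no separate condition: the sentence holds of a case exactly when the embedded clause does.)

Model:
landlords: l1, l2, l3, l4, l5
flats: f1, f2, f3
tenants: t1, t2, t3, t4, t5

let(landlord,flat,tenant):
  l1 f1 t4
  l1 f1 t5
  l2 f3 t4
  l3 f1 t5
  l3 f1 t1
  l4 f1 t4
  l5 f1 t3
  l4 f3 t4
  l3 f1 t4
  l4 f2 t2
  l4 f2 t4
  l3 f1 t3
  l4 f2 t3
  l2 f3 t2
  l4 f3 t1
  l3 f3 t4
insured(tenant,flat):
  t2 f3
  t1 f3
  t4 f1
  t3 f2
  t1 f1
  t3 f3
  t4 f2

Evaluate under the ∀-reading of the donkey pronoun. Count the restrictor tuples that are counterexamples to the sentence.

"him" takes "a tenant" as antecedent and "it" takes "a flat"; both are donkey pronouns co-varying with the restrictor.
Strong reading: for every (l,f,t) with let(l,f,t), insured(t,f).
Restrictor triples: (l1,f1,t4)→insured(t4,f1) ✓  (l1,f1,t5)→insured(t5,f1) ✗  (l2,f3,t2)→insured(t2,f3) ✓  (l2,f3,t4)→insured(t4,f3) ✗  (l3,f1,t1)→insured(t1,f1) ✓  (l3,f1,t3)→insured(t3,f1) ✗  (l3,f1,t4)→insured(t4,f1) ✓  (l3,f1,t5)→insured(t5,f1) ✗  (l3,f3,t4)→insured(t4,f3) ✗  (l4,f1,t4)→insured(t4,f1) ✓  (l4,f2,t2)→insured(t2,f2) ✗  (l4,f2,t3)→insured(t3,f2) ✓  (l4,f2,t4)→insured(t4,f2) ✓  (l4,f3,t1)→insured(t1,f3) ✓  (l4,f3,t4)→insured(t4,f3) ✗  (l5,f1,t3)→insured(t3,f1) ✗
Counterexamples (restrictor triples failing the scope): 8.

8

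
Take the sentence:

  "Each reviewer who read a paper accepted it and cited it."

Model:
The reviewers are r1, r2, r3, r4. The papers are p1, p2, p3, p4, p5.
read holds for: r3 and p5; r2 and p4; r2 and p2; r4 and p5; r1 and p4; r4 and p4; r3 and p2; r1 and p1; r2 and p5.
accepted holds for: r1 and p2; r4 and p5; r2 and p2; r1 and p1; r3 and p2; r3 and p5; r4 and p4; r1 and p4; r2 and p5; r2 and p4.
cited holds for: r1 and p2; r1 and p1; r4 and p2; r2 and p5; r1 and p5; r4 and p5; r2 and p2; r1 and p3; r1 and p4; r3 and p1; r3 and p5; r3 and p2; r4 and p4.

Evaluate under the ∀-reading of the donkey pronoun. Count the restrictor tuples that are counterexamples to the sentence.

1

"it" takes "a paper" as antecedent — a donkey pronoun bound across the clause boundary.
Strong reading: for every (r,p) with read(r,p), accepted(r,p) ∧ cited(r,p).
Restrictor pairs: (r1,p1) ✓  (r1,p4) ✓  (r2,p2) ✓  (r2,p4) ✗  (r2,p5) ✓  (r3,p2) ✓  (r3,p5) ✓  (r4,p4) ✓  (r4,p5) ✓
Counterexamples (restrictor pairs failing the scope): 1.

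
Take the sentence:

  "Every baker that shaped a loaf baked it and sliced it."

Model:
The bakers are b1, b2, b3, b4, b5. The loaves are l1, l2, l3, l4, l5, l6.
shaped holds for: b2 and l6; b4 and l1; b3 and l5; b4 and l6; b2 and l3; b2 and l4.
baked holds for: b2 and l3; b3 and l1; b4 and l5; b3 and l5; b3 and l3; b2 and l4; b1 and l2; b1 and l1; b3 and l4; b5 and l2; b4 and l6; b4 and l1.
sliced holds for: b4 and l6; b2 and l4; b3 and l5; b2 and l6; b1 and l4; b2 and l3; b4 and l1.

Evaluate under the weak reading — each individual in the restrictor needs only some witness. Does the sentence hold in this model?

True

"it" takes "a loaf" as antecedent — a donkey pronoun bound across the clause boundary.
Weak reading: every baker b with some shaped-loaf has at least one shaped-loaf l such that baked(b,l) ∧ sliced(b,l).
Per baker: b2:✓  b3:✓  b4:✓
Every baker in the restrictor has a witness.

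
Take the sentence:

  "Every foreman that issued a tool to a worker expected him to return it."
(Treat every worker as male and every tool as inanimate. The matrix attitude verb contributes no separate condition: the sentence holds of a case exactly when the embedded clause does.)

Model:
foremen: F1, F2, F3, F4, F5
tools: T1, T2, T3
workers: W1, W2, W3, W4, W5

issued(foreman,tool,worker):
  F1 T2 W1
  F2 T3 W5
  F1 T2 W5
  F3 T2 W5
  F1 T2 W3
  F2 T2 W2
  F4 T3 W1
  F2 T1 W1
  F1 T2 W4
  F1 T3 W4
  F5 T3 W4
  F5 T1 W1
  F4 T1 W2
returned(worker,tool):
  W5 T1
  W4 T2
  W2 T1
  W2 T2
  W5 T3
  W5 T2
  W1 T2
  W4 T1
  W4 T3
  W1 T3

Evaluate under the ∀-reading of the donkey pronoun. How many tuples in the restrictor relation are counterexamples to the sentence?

3

"him" takes "a worker" as antecedent and "it" takes "a tool"; both are donkey pronouns co-varying with the restrictor.
Strong reading: for every (f,t,w) with issued(f,t,w), returned(w,t).
Restrictor triples: (F1,T2,W1)→returned(W1,T2) ✓  (F1,T2,W3)→returned(W3,T2) ✗  (F1,T2,W4)→returned(W4,T2) ✓  (F1,T2,W5)→returned(W5,T2) ✓  (F1,T3,W4)→returned(W4,T3) ✓  (F2,T1,W1)→returned(W1,T1) ✗  (F2,T2,W2)→returned(W2,T2) ✓  (F2,T3,W5)→returned(W5,T3) ✓  (F3,T2,W5)→returned(W5,T2) ✓  (F4,T1,W2)→returned(W2,T1) ✓  (F4,T3,W1)→returned(W1,T3) ✓  (F5,T1,W1)→returned(W1,T1) ✗  (F5,T3,W4)→returned(W4,T3) ✓
Counterexamples (restrictor triples failing the scope): 3.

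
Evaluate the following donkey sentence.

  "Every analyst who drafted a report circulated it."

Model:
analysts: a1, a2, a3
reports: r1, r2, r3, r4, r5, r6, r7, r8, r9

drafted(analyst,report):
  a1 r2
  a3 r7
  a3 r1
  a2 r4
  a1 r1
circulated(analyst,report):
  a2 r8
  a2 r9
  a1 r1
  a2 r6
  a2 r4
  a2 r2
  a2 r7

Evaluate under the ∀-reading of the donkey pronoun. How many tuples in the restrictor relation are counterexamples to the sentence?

"it" takes "a report" as antecedent — a donkey pronoun bound across the clause boundary.
Strong reading: for every (a,r) with drafted(a,r), circulated(a,r).
Restrictor pairs: (a1,r1) ✓  (a1,r2) ✗  (a2,r4) ✓  (a3,r1) ✗  (a3,r7) ✗
Counterexamples (restrictor pairs failing the scope): 3.

3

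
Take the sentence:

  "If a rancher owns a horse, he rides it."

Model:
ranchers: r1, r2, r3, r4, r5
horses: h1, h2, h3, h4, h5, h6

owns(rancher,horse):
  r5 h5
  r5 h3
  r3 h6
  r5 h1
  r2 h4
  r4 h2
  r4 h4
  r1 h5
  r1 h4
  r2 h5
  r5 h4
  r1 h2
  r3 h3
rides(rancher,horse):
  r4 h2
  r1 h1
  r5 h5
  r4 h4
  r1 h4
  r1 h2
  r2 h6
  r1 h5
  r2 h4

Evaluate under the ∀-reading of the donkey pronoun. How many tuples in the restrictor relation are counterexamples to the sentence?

6

"it" takes "a horse" as antecedent — a donkey pronoun bound across the clause boundary.
Strong reading: for every (r,h) with owns(r,h), rides(r,h).
Restrictor pairs: (r1,h2) ✓  (r1,h4) ✓  (r1,h5) ✓  (r2,h4) ✓  (r2,h5) ✗  (r3,h3) ✗  (r3,h6) ✗  (r4,h2) ✓  (r4,h4) ✓  (r5,h1) ✗  (r5,h3) ✗  (r5,h4) ✗  (r5,h5) ✓
Counterexamples (restrictor pairs failing the scope): 6.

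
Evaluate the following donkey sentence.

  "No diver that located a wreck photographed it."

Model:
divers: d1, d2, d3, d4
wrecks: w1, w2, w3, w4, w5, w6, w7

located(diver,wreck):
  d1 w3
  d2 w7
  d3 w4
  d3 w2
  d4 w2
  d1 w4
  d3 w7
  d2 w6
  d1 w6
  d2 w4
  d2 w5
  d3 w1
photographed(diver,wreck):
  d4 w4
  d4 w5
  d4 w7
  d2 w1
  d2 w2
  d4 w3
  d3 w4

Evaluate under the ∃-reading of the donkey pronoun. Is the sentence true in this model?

False

"it" takes "a wreck" as antecedent — a donkey pronoun bound across the clause boundary.
Truth condition: for no (d,w) with located(d,w) does photographed(d,w) hold.
Restrictor pairs — does the scope hold? (d1,w3):fails  (d1,w4):fails  (d1,w6):fails  (d2,w4):fails  (d2,w5):fails  (d2,w6):fails  (d2,w7):fails  (d3,w1):fails  (d3,w2):fails  (d3,w4):holds  (d3,w7):fails  (d4,w2):fails
Scope holds for 1 pair(s), so the sentence is false.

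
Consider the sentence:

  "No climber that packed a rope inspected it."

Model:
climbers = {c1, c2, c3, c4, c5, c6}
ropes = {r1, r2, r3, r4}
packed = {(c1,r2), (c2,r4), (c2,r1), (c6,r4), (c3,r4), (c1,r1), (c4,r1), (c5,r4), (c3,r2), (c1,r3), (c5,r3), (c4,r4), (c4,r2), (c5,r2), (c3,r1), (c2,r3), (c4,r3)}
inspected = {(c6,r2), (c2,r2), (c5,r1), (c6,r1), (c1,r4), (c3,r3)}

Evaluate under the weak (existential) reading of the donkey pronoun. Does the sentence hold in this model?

True

"it" takes "a rope" as antecedent — a donkey pronoun bound across the clause boundary.
Truth condition: for no (c,r) with packed(c,r) does inspected(c,r) hold.
Restrictor pairs — does the scope hold? (c1,r1):fails  (c1,r2):fails  (c1,r3):fails  (c2,r1):fails  (c2,r3):fails  (c2,r4):fails  (c3,r1):fails  (c3,r2):fails  (c3,r4):fails  (c4,r1):fails  (c4,r2):fails  (c4,r3):fails  (c4,r4):fails  (c5,r2):fails  (c5,r3):fails  (c5,r4):fails  (c6,r4):fails
Scope holds for no restrictor pair, so the sentence is true.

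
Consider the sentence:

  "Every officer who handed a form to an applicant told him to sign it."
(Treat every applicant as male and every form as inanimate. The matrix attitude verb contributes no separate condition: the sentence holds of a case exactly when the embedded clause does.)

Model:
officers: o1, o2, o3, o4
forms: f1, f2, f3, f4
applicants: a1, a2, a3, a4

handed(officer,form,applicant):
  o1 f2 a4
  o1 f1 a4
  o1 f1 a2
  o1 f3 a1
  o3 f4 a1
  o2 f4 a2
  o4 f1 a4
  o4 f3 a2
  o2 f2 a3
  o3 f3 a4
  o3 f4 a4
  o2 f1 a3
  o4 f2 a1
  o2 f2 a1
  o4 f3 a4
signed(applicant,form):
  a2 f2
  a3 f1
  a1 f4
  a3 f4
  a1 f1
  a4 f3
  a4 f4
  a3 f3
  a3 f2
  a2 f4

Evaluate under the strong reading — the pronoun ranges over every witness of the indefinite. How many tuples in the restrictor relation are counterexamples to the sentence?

"him" takes "an applicant" as antecedent and "it" takes "a form"; both are donkey pronouns co-varying with the restrictor.
Strong reading: for every (o,f,a) with handed(o,f,a), signed(a,f).
Restrictor triples: (o1,f1,a2)→signed(a2,f1) ✗  (o1,f1,a4)→signed(a4,f1) ✗  (o1,f2,a4)→signed(a4,f2) ✗  (o1,f3,a1)→signed(a1,f3) ✗  (o2,f1,a3)→signed(a3,f1) ✓  (o2,f2,a1)→signed(a1,f2) ✗  (o2,f2,a3)→signed(a3,f2) ✓  (o2,f4,a2)→signed(a2,f4) ✓  (o3,f3,a4)→signed(a4,f3) ✓  (o3,f4,a1)→signed(a1,f4) ✓  (o3,f4,a4)→signed(a4,f4) ✓  (o4,f1,a4)→signed(a4,f1) ✗  (o4,f2,a1)→signed(a1,f2) ✗  (o4,f3,a2)→signed(a2,f3) ✗  (o4,f3,a4)→signed(a4,f3) ✓
Counterexamples (restrictor triples failing the scope): 8.

8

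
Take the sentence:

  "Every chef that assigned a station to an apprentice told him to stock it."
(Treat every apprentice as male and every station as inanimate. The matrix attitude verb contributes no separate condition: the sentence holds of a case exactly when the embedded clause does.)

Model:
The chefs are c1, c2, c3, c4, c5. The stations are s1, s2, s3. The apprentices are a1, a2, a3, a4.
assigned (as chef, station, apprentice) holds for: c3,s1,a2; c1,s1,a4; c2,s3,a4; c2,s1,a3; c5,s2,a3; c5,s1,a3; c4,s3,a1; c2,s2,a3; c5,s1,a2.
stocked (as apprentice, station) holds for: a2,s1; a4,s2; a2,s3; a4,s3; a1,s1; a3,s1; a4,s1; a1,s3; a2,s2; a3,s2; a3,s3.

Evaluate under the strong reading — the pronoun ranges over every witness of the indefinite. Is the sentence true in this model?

"him" takes "an apprentice" as antecedent and "it" takes "a station"; both are donkey pronouns co-varying with the restrictor.
Strong reading: for every (c,s,a) with assigned(c,s,a), stocked(a,s).
Restrictor triples: (c1,s1,a4)→stocked(a4,s1) ✓  (c2,s1,a3)→stocked(a3,s1) ✓  (c2,s2,a3)→stocked(a3,s2) ✓  (c2,s3,a4)→stocked(a4,s3) ✓  (c3,s1,a2)→stocked(a2,s1) ✓  (c4,s3,a1)→stocked(a1,s3) ✓  (c5,s1,a2)→stocked(a2,s1) ✓  (c5,s1,a3)→stocked(a3,s1) ✓  (c5,s2,a3)→stocked(a3,s2) ✓
Every restrictor triple satisfies the scope.

True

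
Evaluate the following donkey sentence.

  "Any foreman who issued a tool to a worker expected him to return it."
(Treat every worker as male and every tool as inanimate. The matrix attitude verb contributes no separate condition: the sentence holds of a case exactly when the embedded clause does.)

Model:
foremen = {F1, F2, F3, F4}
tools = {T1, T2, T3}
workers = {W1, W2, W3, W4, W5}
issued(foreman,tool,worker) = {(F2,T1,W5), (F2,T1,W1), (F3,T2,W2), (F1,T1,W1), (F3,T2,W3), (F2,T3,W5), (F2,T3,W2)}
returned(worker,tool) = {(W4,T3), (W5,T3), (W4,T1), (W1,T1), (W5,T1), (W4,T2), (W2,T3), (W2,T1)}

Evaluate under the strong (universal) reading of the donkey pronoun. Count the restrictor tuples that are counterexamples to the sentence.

2

"him" takes "a worker" as antecedent and "it" takes "a tool"; both are donkey pronouns co-varying with the restrictor.
Strong reading: for every (f,t,w) with issued(f,t,w), returned(w,t).
Restrictor triples: (F1,T1,W1)→returned(W1,T1) ✓  (F2,T1,W1)→returned(W1,T1) ✓  (F2,T1,W5)→returned(W5,T1) ✓  (F2,T3,W2)→returned(W2,T3) ✓  (F2,T3,W5)→returned(W5,T3) ✓  (F3,T2,W2)→returned(W2,T2) ✗  (F3,T2,W3)→returned(W3,T2) ✗
Counterexamples (restrictor triples failing the scope): 2.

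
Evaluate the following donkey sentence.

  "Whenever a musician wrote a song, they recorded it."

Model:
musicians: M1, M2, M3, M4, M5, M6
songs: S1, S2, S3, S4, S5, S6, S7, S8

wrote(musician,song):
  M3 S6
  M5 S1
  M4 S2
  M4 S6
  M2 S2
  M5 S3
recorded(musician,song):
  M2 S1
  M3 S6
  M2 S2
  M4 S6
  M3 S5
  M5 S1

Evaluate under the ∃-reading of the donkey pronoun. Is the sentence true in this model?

"it" takes "a song" as antecedent — a donkey pronoun bound across the clause boundary.
Weak reading: every musician m with some wrote-song has at least one wrote-song s such that recorded(m,s).
Per musician: M2:✓  M3:✓  M4:✓  M5:✓
Every musician in the restrictor has a witness.

True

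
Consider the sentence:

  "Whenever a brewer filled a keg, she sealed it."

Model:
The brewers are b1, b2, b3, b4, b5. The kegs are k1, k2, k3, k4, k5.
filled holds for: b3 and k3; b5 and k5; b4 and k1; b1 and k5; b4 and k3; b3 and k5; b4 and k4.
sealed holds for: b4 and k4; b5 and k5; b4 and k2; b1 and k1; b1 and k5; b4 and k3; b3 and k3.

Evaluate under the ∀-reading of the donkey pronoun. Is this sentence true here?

"it" takes "a keg" as antecedent — a donkey pronoun bound across the clause boundary.
Strong reading: for every (b,k) with filled(b,k), sealed(b,k).
Restrictor pairs: (b1,k5) ✓  (b3,k3) ✓  (b3,k5) ✗  (b4,k1) ✗  (b4,k3) ✓  (b4,k4) ✓  (b5,k5) ✓
Counterexample: (b3,k5) is in filled but fails the scope.

False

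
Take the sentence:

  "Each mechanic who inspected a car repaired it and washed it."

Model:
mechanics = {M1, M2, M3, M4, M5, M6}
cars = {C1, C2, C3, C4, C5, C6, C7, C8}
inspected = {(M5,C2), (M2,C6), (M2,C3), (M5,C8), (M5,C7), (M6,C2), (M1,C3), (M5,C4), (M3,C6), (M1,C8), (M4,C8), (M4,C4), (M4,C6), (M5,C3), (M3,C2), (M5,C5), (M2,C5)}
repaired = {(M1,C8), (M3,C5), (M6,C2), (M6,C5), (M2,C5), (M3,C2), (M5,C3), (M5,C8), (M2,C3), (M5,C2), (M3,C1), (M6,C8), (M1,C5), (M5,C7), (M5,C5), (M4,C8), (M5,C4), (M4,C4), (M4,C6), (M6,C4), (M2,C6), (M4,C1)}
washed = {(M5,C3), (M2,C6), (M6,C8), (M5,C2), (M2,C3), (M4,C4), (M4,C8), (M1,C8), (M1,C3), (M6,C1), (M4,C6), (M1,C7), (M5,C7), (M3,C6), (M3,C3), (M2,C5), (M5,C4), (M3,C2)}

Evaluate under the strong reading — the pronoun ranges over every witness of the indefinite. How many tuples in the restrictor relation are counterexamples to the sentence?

5

"it" takes "a car" as antecedent — a donkey pronoun bound across the clause boundary.
Strong reading: for every (m,c) with inspected(m,c), repaired(m,c) ∧ washed(m,c).
Restrictor pairs: (M1,C3) ✗  (M1,C8) ✓  (M2,C3) ✓  (M2,C5) ✓  (M2,C6) ✓  (M3,C2) ✓  (M3,C6) ✗  (M4,C4) ✓  (M4,C6) ✓  (M4,C8) ✓  (M5,C2) ✓  (M5,C3) ✓  (M5,C4) ✓  (M5,C5) ✗  (M5,C7) ✓  (M5,C8) ✗  (M6,C2) ✗
Counterexamples (restrictor pairs failing the scope): 5.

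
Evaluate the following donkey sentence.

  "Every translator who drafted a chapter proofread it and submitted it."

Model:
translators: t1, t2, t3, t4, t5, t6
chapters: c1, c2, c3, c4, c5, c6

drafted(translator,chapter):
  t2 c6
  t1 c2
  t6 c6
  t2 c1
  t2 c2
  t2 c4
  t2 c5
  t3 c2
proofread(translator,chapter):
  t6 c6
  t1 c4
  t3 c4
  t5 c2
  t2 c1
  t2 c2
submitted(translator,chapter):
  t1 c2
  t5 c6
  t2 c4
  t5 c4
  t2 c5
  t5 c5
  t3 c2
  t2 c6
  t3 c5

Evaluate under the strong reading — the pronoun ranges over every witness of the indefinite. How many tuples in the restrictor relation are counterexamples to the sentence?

"it" takes "a chapter" as antecedent — a donkey pronoun bound across the clause boundary.
Strong reading: for every (t,c) with drafted(t,c), proofread(t,c) ∧ submitted(t,c).
Restrictor pairs: (t1,c2) ✗  (t2,c1) ✗  (t2,c2) ✗  (t2,c4) ✗  (t2,c5) ✗  (t2,c6) ✗  (t3,c2) ✗  (t6,c6) ✗
Counterexamples (restrictor pairs failing the scope): 8.

8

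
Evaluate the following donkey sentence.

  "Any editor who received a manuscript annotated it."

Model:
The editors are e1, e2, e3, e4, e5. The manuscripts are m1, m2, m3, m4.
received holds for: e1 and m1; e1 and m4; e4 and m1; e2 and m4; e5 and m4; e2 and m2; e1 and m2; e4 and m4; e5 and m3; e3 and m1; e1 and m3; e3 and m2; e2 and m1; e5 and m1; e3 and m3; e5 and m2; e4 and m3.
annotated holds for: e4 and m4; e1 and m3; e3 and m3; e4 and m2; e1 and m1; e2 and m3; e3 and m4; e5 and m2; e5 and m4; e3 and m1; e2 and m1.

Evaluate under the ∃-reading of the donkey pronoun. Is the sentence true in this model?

"it" takes "a manuscript" as antecedent — a donkey pronoun bound across the clause boundary.
Weak reading: every editor e with some received-manuscript has at least one received-manuscript m such that annotated(e,m).
Per editor: e1:✓  e2:✓  e3:✓  e4:✓  e5:✓
Every editor in the restrictor has a witness.

True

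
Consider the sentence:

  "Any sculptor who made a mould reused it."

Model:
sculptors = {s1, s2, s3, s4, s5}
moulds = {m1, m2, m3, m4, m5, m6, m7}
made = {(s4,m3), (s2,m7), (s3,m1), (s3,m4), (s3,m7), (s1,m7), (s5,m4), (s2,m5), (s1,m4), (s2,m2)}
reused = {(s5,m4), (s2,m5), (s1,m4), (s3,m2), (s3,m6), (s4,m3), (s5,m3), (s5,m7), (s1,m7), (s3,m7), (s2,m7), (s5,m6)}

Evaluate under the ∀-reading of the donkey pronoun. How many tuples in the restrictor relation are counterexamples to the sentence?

3

"it" takes "a mould" as antecedent — a donkey pronoun bound across the clause boundary.
Strong reading: for every (s,m) with made(s,m), reused(s,m).
Restrictor pairs: (s1,m4) ✓  (s1,m7) ✓  (s2,m2) ✗  (s2,m5) ✓  (s2,m7) ✓  (s3,m1) ✗  (s3,m4) ✗  (s3,m7) ✓  (s4,m3) ✓  (s5,m4) ✓
Counterexamples (restrictor pairs failing the scope): 3.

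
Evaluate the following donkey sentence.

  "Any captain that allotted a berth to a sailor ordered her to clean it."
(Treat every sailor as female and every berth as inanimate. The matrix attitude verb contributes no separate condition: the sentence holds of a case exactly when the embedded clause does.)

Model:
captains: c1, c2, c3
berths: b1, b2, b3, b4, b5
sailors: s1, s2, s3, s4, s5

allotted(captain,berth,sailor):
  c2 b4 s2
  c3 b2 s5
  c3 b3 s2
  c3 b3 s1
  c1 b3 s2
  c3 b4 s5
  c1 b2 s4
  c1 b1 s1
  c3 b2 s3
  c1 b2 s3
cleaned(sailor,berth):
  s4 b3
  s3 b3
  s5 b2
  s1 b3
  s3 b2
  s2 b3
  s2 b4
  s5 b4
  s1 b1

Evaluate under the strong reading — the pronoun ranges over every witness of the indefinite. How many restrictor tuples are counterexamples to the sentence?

"her" takes "a sailor" as antecedent and "it" takes "a berth"; both are donkey pronouns co-varying with the restrictor.
Strong reading: for every (c,b,s) with allotted(c,b,s), cleaned(s,b).
Restrictor triples: (c1,b1,s1)→cleaned(s1,b1) ✓  (c1,b2,s3)→cleaned(s3,b2) ✓  (c1,b2,s4)→cleaned(s4,b2) ✗  (c1,b3,s2)→cleaned(s2,b3) ✓  (c2,b4,s2)→cleaned(s2,b4) ✓  (c3,b2,s3)→cleaned(s3,b2) ✓  (c3,b2,s5)→cleaned(s5,b2) ✓  (c3,b3,s1)→cleaned(s1,b3) ✓  (c3,b3,s2)→cleaned(s2,b3) ✓  (c3,b4,s5)→cleaned(s5,b4) ✓
Counterexamples (restrictor triples failing the scope): 1.

1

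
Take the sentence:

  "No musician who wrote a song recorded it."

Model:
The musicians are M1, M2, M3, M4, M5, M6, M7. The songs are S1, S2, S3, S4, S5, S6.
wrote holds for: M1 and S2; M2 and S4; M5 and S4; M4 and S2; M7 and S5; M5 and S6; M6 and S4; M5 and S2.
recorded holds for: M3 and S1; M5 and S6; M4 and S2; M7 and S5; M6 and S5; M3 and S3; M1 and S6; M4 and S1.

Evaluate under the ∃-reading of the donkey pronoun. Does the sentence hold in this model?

False

"it" takes "a song" as antecedent — a donkey pronoun bound across the clause boundary.
Truth condition: for no (m,s) with wrote(m,s) does recorded(m,s) hold.
Restrictor pairs — does the scope hold? (M1,S2):fails  (M2,S4):fails  (M4,S2):holds  (M5,S2):fails  (M5,S4):fails  (M5,S6):holds  (M6,S4):fails  (M7,S5):holds
Scope holds for 3 pair(s), so the sentence is false.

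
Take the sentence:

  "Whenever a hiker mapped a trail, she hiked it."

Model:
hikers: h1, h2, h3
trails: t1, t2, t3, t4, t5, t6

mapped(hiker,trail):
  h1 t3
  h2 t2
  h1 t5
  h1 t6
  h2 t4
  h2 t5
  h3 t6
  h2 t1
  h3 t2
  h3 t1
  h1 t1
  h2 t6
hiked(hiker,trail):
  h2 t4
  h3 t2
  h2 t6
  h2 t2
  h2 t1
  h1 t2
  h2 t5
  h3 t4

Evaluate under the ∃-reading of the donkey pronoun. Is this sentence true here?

False

"it" takes "a trail" as antecedent — a donkey pronoun bound across the clause boundary.
Weak reading: every hiker h with some mapped-trail has at least one mapped-trail t such that hiked(h,t).
Per hiker: h1:✗  h2:✓  h3:✓
h1 has no witness among its mapped-trails.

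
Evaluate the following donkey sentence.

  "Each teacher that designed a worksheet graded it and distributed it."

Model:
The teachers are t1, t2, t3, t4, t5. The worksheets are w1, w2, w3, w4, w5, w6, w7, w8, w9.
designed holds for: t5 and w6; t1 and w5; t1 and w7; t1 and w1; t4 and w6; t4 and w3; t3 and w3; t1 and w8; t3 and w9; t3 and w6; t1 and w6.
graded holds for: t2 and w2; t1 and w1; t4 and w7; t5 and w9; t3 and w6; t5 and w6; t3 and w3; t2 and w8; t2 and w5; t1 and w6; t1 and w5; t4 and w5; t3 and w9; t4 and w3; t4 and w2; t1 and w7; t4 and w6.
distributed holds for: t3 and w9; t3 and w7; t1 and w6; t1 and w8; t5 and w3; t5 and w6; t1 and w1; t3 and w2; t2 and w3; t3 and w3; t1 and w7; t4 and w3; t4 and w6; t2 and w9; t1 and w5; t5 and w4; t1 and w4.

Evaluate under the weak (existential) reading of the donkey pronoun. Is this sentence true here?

True

"it" takes "a worksheet" as antecedent — a donkey pronoun bound across the clause boundary.
Weak reading: every teacher t with some designed-worksheet has at least one designed-worksheet w such that graded(t,w) ∧ distributed(t,w).
Per teacher: t1:✓  t3:✓  t4:✓  t5:✓
Every teacher in the restrictor has a witness.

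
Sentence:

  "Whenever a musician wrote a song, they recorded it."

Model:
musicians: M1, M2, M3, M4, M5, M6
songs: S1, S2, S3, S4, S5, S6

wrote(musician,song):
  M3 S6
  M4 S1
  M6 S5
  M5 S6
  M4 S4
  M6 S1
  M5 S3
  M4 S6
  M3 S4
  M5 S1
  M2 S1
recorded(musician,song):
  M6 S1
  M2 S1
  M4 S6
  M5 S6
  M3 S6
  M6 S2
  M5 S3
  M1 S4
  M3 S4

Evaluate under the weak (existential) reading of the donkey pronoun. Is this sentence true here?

True

"it" takes "a song" as antecedent — a donkey pronoun bound across the clause boundary.
Weak reading: every musician m with some wrote-song has at least one wrote-song s such that recorded(m,s).
Per musician: M2:✓  M3:✓  M4:✓  M5:✓  M6:✓
Every musician in the restrictor has a witness.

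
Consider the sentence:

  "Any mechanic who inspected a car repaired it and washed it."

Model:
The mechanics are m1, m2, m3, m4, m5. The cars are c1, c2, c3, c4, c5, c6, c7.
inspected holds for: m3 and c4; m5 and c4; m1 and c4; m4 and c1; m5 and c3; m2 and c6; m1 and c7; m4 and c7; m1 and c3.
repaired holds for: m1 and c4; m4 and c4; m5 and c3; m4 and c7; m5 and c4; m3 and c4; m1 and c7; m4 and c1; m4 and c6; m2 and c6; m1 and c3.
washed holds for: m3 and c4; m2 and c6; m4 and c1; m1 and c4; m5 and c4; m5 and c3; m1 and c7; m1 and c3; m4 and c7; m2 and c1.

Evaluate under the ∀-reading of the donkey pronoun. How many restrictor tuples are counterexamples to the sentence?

0

"it" takes "a car" as antecedent — a donkey pronoun bound across the clause boundary.
Strong reading: for every (m,c) with inspected(m,c), repaired(m,c) ∧ washed(m,c).
Restrictor pairs: (m1,c3) ✓  (m1,c4) ✓  (m1,c7) ✓  (m2,c6) ✓  (m3,c4) ✓  (m4,c1) ✓  (m4,c7) ✓  (m5,c3) ✓  (m5,c4) ✓
Counterexamples (restrictor pairs failing the scope): 0.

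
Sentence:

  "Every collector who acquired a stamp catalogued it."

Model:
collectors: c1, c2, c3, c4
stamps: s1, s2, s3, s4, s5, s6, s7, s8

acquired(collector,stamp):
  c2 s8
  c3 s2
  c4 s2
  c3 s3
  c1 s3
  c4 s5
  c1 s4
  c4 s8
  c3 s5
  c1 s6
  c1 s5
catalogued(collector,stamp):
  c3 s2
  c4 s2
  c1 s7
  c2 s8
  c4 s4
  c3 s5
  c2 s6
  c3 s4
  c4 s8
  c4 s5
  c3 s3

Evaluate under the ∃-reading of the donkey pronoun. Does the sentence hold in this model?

"it" takes "a stamp" as antecedent — a donkey pronoun bound across the clause boundary.
Weak reading: every collector c with some acquired-stamp has at least one acquired-stamp s such that catalogued(c,s).
Per collector: c1:✗  c2:✓  c3:✓  c4:✓
c1 has no witness among its acquired-stamps.

False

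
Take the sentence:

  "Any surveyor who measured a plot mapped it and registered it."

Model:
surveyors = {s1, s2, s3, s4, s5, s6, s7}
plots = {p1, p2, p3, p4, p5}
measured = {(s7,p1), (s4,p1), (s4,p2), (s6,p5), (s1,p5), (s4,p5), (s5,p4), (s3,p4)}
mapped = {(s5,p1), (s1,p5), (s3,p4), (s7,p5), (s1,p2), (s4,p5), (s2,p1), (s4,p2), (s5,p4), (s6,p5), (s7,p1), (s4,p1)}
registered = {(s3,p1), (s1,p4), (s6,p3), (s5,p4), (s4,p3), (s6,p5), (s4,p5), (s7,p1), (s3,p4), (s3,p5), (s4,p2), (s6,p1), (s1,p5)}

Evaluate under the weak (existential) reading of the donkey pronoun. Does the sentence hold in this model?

True

"it" takes "a plot" as antecedent — a donkey pronoun bound across the clause boundary.
Weak reading: every surveyor s with some measured-plot has at least one measured-plot p such that mapped(s,p) ∧ registered(s,p).
Per surveyor: s1:✓  s3:✓  s4:✓  s5:✓  s6:✓  s7:✓
Every surveyor in the restrictor has a witness.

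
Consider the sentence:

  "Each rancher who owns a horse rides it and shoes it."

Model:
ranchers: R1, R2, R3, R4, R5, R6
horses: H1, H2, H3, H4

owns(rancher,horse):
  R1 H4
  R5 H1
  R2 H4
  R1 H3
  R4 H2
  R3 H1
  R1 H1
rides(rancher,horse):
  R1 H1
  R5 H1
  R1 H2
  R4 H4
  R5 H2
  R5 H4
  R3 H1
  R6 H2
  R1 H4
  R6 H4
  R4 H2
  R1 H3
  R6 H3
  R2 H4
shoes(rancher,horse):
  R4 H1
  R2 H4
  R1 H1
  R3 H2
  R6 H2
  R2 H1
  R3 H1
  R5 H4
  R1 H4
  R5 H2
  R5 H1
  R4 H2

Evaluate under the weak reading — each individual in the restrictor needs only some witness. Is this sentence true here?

"it" takes "a horse" as antecedent — a donkey pronoun bound across the clause boundary.
Weak reading: every rancher r with some owns-horse has at least one owns-horse h such that rides(r,h) ∧ shoes(r,h).
Per rancher: R1:✓  R2:✓  R3:✓  R4:✓  R5:✓
Every rancher in the restrictor has a witness.

True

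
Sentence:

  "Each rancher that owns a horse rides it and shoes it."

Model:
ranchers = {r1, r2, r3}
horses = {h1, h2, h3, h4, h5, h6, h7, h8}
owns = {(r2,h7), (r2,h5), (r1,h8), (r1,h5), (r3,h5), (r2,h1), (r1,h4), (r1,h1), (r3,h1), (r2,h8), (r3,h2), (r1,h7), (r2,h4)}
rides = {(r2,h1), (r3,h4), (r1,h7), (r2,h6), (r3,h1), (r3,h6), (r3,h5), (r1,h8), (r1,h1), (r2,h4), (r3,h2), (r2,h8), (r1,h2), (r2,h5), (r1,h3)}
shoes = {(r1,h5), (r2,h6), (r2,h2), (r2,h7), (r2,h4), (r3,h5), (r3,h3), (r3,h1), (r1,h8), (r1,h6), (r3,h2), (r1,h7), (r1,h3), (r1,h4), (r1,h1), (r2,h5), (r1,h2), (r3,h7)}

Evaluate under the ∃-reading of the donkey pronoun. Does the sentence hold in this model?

"it" takes "a horse" as antecedent — a donkey pronoun bound across the clause boundary.
Weak reading: every rancher r with some owns-horse has at least one owns-horse h such that rides(r,h) ∧ shoes(r,h).
Per rancher: r1:✓  r2:✓  r3:✓
Every rancher in the restrictor has a witness.

True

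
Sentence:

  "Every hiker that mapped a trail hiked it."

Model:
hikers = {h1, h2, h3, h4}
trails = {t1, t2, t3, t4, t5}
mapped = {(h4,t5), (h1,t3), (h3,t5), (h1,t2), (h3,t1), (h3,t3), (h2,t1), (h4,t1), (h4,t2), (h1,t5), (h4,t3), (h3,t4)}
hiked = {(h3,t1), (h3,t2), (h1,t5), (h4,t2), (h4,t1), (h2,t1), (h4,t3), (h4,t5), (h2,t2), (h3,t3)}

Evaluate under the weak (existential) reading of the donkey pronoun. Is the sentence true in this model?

True

"it" takes "a trail" as antecedent — a donkey pronoun bound across the clause boundary.
Weak reading: every hiker h with some mapped-trail has at least one mapped-trail t such that hiked(h,t).
Per hiker: h1:✓  h2:✓  h3:✓  h4:✓
Every hiker in the restrictor has a witness.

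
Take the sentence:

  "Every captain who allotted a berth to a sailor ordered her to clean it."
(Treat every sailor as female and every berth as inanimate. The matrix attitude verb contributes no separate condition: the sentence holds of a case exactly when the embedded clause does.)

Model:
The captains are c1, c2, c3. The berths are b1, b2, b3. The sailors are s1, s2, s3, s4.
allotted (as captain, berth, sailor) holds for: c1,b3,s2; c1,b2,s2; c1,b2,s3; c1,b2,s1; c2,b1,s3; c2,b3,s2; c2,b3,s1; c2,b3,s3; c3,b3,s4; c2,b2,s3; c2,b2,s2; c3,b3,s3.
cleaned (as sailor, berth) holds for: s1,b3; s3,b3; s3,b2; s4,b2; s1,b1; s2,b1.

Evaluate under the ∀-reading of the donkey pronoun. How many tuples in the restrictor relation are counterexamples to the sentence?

"her" takes "a sailor" as antecedent and "it" takes "a berth"; both are donkey pronouns co-varying with the restrictor.
Strong reading: for every (c,b,s) with allotted(c,b,s), cleaned(s,b).
Restrictor triples: (c1,b2,s1)→cleaned(s1,b2) ✗  (c1,b2,s2)→cleaned(s2,b2) ✗  (c1,b2,s3)→cleaned(s3,b2) ✓  (c1,b3,s2)→cleaned(s2,b3) ✗  (c2,b1,s3)→cleaned(s3,b1) ✗  (c2,b2,s2)→cleaned(s2,b2) ✗  (c2,b2,s3)→cleaned(s3,b2) ✓  (c2,b3,s1)→cleaned(s1,b3) ✓  (c2,b3,s2)→cleaned(s2,b3) ✗  (c2,b3,s3)→cleaned(s3,b3) ✓  (c3,b3,s3)→cleaned(s3,b3) ✓  (c3,b3,s4)→cleaned(s4,b3) ✗
Counterexamples (restrictor triples failing the scope): 7.

7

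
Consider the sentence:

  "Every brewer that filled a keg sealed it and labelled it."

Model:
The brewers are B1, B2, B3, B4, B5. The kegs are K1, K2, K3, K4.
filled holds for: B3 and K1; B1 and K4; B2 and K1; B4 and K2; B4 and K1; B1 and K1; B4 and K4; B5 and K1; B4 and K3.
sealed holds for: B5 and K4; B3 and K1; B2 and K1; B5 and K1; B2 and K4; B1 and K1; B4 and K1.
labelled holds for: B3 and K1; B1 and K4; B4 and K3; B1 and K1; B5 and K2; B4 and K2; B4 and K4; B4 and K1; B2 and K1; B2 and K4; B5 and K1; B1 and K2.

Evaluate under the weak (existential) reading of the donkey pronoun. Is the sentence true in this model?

True

"it" takes "a keg" as antecedent — a donkey pronoun bound across the clause boundary.
Weak reading: every brewer b with some filled-keg has at least one filled-keg k such that sealed(b,k) ∧ labelled(b,k).
Per brewer: B1:✓  B2:✓  B3:✓  B4:✓  B5:✓
Every brewer in the restrictor has a witness.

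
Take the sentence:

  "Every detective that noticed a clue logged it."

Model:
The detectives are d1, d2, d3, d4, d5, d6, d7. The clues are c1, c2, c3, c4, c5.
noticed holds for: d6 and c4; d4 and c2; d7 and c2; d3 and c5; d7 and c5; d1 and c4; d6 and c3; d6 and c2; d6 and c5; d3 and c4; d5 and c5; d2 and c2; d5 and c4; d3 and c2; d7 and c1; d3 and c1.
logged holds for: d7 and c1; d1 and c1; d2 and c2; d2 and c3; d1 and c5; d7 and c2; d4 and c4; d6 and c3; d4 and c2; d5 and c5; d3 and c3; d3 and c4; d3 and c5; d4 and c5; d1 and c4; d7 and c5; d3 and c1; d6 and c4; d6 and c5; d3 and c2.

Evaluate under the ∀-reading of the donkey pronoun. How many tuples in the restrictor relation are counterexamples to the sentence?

"it" takes "a clue" as antecedent — a donkey pronoun bound across the clause boundary.
Strong reading: for every (d,c) with noticed(d,c), logged(d,c).
Restrictor pairs: (d1,c4) ✓  (d2,c2) ✓  (d3,c1) ✓  (d3,c2) ✓  (d3,c4) ✓  (d3,c5) ✓  (d4,c2) ✓  (d5,c4) ✗  (d5,c5) ✓  (d6,c2) ✗  (d6,c3) ✓  (d6,c4) ✓  (d6,c5) ✓  (d7,c1) ✓  (d7,c2) ✓  (d7,c5) ✓
Counterexamples (restrictor pairs failing the scope): 2.

2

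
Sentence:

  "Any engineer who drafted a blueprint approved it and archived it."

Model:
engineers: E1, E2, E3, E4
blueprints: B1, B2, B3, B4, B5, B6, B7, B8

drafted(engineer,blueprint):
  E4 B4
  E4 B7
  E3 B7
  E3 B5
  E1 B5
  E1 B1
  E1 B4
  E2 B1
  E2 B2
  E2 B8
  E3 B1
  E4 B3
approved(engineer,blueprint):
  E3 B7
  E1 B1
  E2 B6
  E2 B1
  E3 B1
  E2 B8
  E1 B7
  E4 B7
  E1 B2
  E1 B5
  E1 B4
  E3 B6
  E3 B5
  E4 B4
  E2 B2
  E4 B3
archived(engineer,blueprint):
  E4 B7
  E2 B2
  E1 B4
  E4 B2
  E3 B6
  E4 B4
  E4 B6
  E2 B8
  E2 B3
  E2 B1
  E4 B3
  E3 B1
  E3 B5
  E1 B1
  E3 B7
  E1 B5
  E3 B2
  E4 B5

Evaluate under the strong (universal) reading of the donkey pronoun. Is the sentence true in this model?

"it" takes "a blueprint" as antecedent — a donkey pronoun bound across the clause boundary.
Strong reading: for every (e,b) with drafted(e,b), approved(e,b) ∧ archived(e,b).
Restrictor pairs: (E1,B1) ✓  (E1,B4) ✓  (E1,B5) ✓  (E2,B1) ✓  (E2,B2) ✓  (E2,B8) ✓  (E3,B1) ✓  (E3,B5) ✓  (E3,B7) ✓  (E4,B3) ✓  (E4,B4) ✓  (E4,B7) ✓
Every restrictor pair satisfies the scope.

True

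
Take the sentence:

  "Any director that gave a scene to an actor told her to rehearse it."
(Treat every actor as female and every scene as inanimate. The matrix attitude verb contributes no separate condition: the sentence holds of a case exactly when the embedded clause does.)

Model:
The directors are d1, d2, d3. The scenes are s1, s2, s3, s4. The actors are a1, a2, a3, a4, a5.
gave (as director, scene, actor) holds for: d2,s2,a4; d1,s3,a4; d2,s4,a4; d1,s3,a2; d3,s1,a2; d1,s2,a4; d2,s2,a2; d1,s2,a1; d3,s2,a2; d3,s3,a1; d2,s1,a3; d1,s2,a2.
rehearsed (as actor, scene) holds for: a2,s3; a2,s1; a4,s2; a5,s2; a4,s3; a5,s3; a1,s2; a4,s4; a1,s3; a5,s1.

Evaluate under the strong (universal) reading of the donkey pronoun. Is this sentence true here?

False

"her" takes "an actor" as antecedent and "it" takes "a scene"; both are donkey pronouns co-varying with the restrictor.
Strong reading: for every (d,s,a) with gave(d,s,a), rehearsed(a,s).
Restrictor triples: (d1,s2,a1)→rehearsed(a1,s2) ✓  (d1,s2,a2)→rehearsed(a2,s2) ✗  (d1,s2,a4)→rehearsed(a4,s2) ✓  (d1,s3,a2)→rehearsed(a2,s3) ✓  (d1,s3,a4)→rehearsed(a4,s3) ✓  (d2,s1,a3)→rehearsed(a3,s1) ✗  (d2,s2,a2)→rehearsed(a2,s2) ✗  (d2,s2,a4)→rehearsed(a4,s2) ✓  (d2,s4,a4)→rehearsed(a4,s4) ✓  (d3,s1,a2)→rehearsed(a2,s1) ✓  (d3,s2,a2)→rehearsed(a2,s2) ✗  (d3,s3,a1)→rehearsed(a1,s3) ✓
Counterexample: (d1,s2,a2) — rehearsed(a2,s2) does not hold.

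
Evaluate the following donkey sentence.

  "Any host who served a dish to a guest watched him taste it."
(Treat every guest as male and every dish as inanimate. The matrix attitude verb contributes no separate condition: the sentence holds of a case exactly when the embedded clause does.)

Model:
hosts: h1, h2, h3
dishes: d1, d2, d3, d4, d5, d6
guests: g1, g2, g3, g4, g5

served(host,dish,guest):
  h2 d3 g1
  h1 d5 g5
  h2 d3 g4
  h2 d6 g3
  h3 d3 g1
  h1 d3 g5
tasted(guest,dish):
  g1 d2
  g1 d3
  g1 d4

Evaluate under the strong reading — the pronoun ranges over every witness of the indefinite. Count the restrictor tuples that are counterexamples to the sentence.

"him" takes "a guest" as antecedent and "it" takes "a dish"; both are donkey pronouns co-varying with the restrictor.
Strong reading: for every (h,d,g) with served(h,d,g), tasted(g,d).
Restrictor triples: (h1,d3,g5)→tasted(g5,d3) ✗  (h1,d5,g5)→tasted(g5,d5) ✗  (h2,d3,g1)→tasted(g1,d3) ✓  (h2,d3,g4)→tasted(g4,d3) ✗  (h2,d6,g3)→tasted(g3,d6) ✗  (h3,d3,g1)→tasted(g1,d3) ✓
Counterexamples (restrictor triples failing the scope): 4.

4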